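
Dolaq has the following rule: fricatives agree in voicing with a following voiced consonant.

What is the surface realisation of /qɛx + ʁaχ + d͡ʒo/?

The rule targets /x/ (voiceless velar fricative), which sits before the trigger /ʁ/ (voiced).
Changing only its voicing to voiced gives [ɣ] — the voiced velar fricative.
The same rule applies at the second boundary: /χ/ → [ʁ] next to /d͡ʒ/.

[qɛɣʁaʁd͡ʒo]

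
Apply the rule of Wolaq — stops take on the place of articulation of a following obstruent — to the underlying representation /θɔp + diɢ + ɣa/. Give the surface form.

/p/ is a voiceless bilabial stop. The following trigger /d/ is alveolar, so /p/ must become alveolar as well.
A voiceless alveolar stop is [t], so the surface segment is [t].
The same rule applies at the second boundary: /ɢ/ → [g] next to /ɣ/.

[θɔtdigɣa]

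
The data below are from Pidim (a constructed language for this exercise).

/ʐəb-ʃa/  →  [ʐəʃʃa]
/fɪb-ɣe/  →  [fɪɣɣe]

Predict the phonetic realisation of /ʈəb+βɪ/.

[ʈəββɪ]

The data show regressive total assimilation (/b/ → [ʃ] before /ʃ/; /b/ → [ɣ] before /ɣ/): in every case the target segment becomes identical to its following neighbour, copying more than a single feature.
/b/ is the segment targeted by the rule; it sits immediately before /β/, so it assimilates completely and surfaces as [β].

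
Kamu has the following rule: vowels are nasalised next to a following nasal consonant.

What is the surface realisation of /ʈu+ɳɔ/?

/u/ sits next to the nasal /ɳ/ and is therefore nasalised to [ũ].

[ʈũɳɔ]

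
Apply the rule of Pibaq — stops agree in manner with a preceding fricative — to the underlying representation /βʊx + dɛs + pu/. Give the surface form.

The rule targets /d/ (voiced alveolar stop), which sits after the trigger /x/ (fricative).
Changing only its manner to fricative gives [z] — the voiced alveolar fricative.
At the second juncture, /p/ likewise becomes [ɸ] adjacent to /s/.

[βʊxzɛsɸu]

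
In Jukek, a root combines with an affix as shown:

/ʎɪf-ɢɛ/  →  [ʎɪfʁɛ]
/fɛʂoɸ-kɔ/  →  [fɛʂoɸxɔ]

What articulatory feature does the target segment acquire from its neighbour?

The segment that alternates is /ɢ/, which surfaces as [ʁ] when adjacent to /f/.
The change stop → fricative matches the manner of the preceding /f/, identifying this as manner assimilation.
The same holds elsewhere in the data: /k/ → [x] after /ɸ/ (stop → fricative, matching a fricative) — only manner changes, and always toward the preceding segment.

manner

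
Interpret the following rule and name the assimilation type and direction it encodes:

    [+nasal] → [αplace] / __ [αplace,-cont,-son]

regressive place assimilation

The shared variable α links the value of the place features (abbreviated [place]) on the target to the same value on the neighbouring segment, so place is the feature that assimilates.
Since the environment is written after the underscore, the trigger follows the target; the direction is regressive.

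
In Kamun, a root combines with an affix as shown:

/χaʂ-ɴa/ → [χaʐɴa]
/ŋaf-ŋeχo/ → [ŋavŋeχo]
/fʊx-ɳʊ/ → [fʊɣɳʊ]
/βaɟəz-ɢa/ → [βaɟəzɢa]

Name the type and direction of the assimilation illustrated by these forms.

The segment that alternates is /ʂ/, which surfaces as [ʐ] when adjacent to /ɴ/.
The change voiceless → voiced matches the voicing of the following /ɴ/, identifying this as voicing assimilation.
Place and manner are unchanged, so the assimilation is partial, not total.
Checking the remaining alternations: /f/ → [v] before /ŋ/ (voiceless → voiced, matching voiced); /x/ → [ɣ] before /ɳ/ (voiceless → voiced, matching voiced) — only voicing changes, and always toward the following segment.
No alternation appears in [βaɟəzɢa]: there the adjacent consonants already agree in voicing (/z/ and /ɢ/ are both voiced), so this form is consistent with the same rule.
The trigger is the following segment, so the direction is regressive (anticipatory).

regressive voicing assimilation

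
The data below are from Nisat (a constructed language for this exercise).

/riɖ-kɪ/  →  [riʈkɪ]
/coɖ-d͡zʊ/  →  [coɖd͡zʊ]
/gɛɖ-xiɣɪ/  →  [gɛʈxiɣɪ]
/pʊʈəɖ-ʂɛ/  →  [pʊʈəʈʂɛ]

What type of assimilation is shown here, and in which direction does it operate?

The segment that alternates is /ɖ/, which surfaces as [ʈ] when adjacent to /k/.
/ɖ/ is voiced while /k/ is voiceless; the output [ʈ] is voiceless, matching the trigger — so the feature that spreads is voicing.
Place and manner are unchanged, so the assimilation is partial, not total.
The same holds elsewhere in the data: /ɖ/ → [ʈ] before /x/ (voiced → voiceless, matching voiceless); /ɖ/ → [ʈ] before /ʂ/ (voiced → voiceless, matching voiceless) — only voicing changes, and always toward the following segment.
Nothing changes in [coɖd͡zʊ]: there the adjacent consonants already agree in voicing (/ɖ/ and /d͡z/ are both voiced), so this form is consistent with the same rule.
Since the segment that changes precedes the conditioning segment, the assimilation is regressive.

regressive voicing assimilation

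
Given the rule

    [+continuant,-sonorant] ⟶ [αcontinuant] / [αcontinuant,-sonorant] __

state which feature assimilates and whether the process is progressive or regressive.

progressive manner assimilation

The rule copies [continuant] (continuancy) from the environment onto the target fricatives; since [±continuant] encodes the stop/fricative manner contrast, the assimilating dimension is manner.
The conditioning segment sits to the left of the focus bar, meaning the trigger precedes the segment that changes — progressive assimilation.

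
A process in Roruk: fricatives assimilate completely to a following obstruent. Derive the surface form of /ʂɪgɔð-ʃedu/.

/ð/ is the segment targeted by the rule; it sits immediately before /ʃ/, so it assimilates completely and surfaces as [ʃ].

[ʂɪgɔʃʃedu]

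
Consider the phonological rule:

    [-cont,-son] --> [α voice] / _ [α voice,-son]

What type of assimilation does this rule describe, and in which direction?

regressive voicing assimilation

The rule copies [voice] from the environment onto the target, so the assimilating feature is voicing.
Since the environment is written after the underscore, the trigger follows the target; the direction is regressive.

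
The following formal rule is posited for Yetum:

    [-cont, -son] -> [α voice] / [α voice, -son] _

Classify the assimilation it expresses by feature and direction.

The shared variable α links the value of [voice] on the target to the same value on the neighbouring segment, so voicing is the feature that assimilates.
The conditioning segment sits to the left of the focus bar, meaning the trigger precedes the segment that changes — progressive assimilation.

progressive voicing assimilation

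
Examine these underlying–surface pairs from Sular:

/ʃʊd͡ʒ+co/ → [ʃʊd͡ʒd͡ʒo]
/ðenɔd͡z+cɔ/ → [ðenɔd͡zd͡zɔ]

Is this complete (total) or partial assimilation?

total assimilation

Underlying /c/ is realised as [d͡ʒ] next to /d͡ʒ/; /d͡ʒ/ itself does not change.
The output [d͡ʒ] is identical to the trigger /d͡ʒ/ — every feature (place, manner, voicing) has been copied — so this is total assimilation.
The remaining alternation confirms this: /c/ → [d͡z] after /d͡z/ — in each case the output is a copy of the preceding consonant.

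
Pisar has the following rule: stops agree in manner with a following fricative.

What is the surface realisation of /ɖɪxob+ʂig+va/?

/b/ is a voiced bilabial stop. The following trigger /ʂ/ is a fricative, so /b/ must become a fricative as well.
Changing only its manner to fricative gives [β] — the voiced bilabial fricative.
The same rule applies at the second boundary: /g/ → [ɣ] next to /v/.

[ɖɪxoβʂiɣva]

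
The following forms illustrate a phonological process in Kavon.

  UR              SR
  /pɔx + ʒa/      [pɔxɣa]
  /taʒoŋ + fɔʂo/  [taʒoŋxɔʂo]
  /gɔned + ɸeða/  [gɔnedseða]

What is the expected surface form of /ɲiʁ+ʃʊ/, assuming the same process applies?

[ɲiʁχʊ]

The data show progressive place assimilation: /ʒ/ → [ɣ] after /x/; /f/ → [x] after /ŋ/; /ɸ/ → [s] after /d/. In each pair only place changes, matching the preceding consonant, while manner and voice stay constant.
The rule targets /ʃ/ (voiceless postalveolar fricative), which sits after the trigger /ʁ/ (uvular).
A voiceless uvular fricative is [χ], so the surface segment is [χ].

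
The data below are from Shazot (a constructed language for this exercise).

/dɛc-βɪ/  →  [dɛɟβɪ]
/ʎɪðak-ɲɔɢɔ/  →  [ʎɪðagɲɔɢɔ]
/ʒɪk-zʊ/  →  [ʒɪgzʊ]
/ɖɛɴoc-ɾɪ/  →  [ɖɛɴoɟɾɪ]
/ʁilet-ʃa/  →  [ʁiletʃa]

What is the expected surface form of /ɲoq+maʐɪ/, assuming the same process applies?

[ɲoɢmaʐɪ]

The data show regressive voicing assimilation: /c/ → [ɟ] before /β/; /k/ → [g] before /ɲ/; /k/ → [g] before /z/; /c/ → [ɟ] before /ɾ/. In each pair only voicing changes, matching the following consonant, while place and manner stay constant.
Nothing changes in [ʁiletʃa]: there the adjacent consonants already agree in voicing (/t/ and /ʃ/ are both voiceless), so this form is consistent with the same rule.
The rule targets /q/ (voiceless uvular stop), which sits before the trigger /m/ (voiced).
A voiced uvular stop is [ɢ], so the surface segment is [ɢ].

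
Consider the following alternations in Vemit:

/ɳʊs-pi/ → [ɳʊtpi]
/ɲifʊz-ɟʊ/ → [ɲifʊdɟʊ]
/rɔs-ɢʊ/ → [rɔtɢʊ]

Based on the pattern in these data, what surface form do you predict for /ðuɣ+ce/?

[ðugce]

The data show regressive manner assimilation: /s/ → [t] before /p/; /z/ → [d] before /ɟ/; /s/ → [t] before /ɢ/. In each pair only manner changes, matching the following consonant, while place and voice stay constant.
/ɣ/ is a voiced velar fricative. The following trigger /c/ is a stop, so /ɣ/ must become a stop as well.
A voiced velar stop is [g], so the surface segment is [g].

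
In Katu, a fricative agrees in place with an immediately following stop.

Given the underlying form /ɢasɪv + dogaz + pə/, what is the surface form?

[ɢasɪzdogaβpə]

The rule targets /v/ (voiced labiodental fricative), which sits before the trigger /d/ (alveolar).
Changing only its place to alveolar gives [z] — the voiced alveolar fricative.
At the second juncture, /z/ likewise becomes [β] adjacent to /p/.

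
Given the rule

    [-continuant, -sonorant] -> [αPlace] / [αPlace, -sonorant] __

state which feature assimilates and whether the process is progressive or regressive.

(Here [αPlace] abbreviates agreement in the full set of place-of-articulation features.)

The rule copies the place features (abbreviated [Place]) from the environment onto the target, so the assimilating feature is place.
Since the environment is written before the underscore, the trigger precedes the target; the direction is progressive.

progressive place assimilation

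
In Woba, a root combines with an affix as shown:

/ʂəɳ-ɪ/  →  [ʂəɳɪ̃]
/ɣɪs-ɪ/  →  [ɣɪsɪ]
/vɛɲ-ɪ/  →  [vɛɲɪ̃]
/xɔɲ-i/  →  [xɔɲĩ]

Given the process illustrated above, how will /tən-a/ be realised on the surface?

The data show progressive nasality assimilation (vowel nasalisation): /ɪ/ → [ɪ̃] after /ɳ/; /ɪ/ → [ɪ̃] after /ɲ/; /i/ → [ĩ] after /ɲ/ — a vowel is nasalised by an immediately preceding nasal consonant.
No change occurs in [ɣɪsɪ] because the vowel at the boundary is adjacent to an oral consonant, not a nasal (/ɪ/ next to /s/).
The vowel /a/ is adjacent to the preceding nasal /n/, so it acquires [+nasal] and surfaces as [ã].

[tənã]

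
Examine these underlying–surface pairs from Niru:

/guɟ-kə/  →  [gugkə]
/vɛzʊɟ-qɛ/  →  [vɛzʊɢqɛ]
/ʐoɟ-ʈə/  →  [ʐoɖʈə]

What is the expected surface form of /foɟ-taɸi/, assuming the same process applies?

The data show regressive place assimilation: /ɟ/ → [g] before /k/; /ɟ/ → [ɢ] before /q/; /ɟ/ → [ɖ] before /ʈ/. In each pair only place changes, matching the following consonant, while manner and voice stay constant.
/ɟ/ is a voiced palatal stop. The following trigger /t/ is alveolar, so /ɟ/ must become alveolar as well.
The voiced alveolar stop is [d], so /ɟ/ → [d].

[fodtaɸi]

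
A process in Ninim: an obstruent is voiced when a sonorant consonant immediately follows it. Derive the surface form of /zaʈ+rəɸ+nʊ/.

[zaɖrəβnʊ]

The rule targets /ʈ/ (voiceless retroflex stop), which sits before the trigger /r/ (voiced).
The voiced retroflex stop is [ɖ], so /ʈ/ → [ɖ].
At the second juncture, /ɸ/ likewise becomes [β] adjacent to /n/.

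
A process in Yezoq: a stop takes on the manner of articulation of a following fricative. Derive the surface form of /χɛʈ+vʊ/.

The rule targets /ʈ/ (voiceless retroflex stop), which sits before the trigger /v/ (fricative).
A voiceless retroflex fricative is [ʂ], so the surface segment is [ʂ].

[χɛʂvʊ]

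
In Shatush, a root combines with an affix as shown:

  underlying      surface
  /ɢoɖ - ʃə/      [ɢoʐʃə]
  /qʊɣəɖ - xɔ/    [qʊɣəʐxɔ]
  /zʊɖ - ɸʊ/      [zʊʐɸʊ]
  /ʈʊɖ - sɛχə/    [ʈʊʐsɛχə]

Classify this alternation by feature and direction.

Underlying /ɖ/ is realised as [ʐ] next to /ʃ/; /ʃ/ itself does not change.
/ɖ/ is a stop while /ʃ/ is a fricative; the output [ʐ] is a fricative, matching the trigger — so the feature that spreads is manner.
Place and voice are unchanged, so the assimilation is partial, not total.
The other alternating forms pattern the same way: /ɖ/ → [ʐ] before /x/ (stop → fricative, matching a fricative); /ɖ/ → [ʐ] before /ɸ/ (stop → fricative, matching a fricative); /ɖ/ → [ʐ] before /s/ (stop → fricative, matching a fricative) — only manner changes, and always toward the following segment.
Since the segment that changes precedes the conditioning segment, the assimilation is regressive.

regressive manner assimilation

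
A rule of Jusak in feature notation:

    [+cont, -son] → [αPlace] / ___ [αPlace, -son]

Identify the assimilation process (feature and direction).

The shared variable α links the value of the place features (abbreviated [Place]) on the target to the same value on the neighbouring segment, so place is the feature that assimilates.
Since the environment is written after the underscore, the trigger follows the target; the direction is regressive.

regressive place assimilation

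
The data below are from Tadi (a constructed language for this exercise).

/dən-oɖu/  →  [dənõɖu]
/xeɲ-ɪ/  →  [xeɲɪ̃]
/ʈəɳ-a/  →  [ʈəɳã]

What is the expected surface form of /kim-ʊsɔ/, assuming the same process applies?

[kimʊ̃sɔ]

The data show progressive nasality assimilation (vowel nasalisation): /o/ → [õ] after /n/; /ɪ/ → [ɪ̃] after /ɲ/; /a/ → [ã] after /ɳ/ — a vowel is nasalised by an immediately preceding nasal consonant.
/ʊ/ sits next to the nasal /m/ and is therefore nasalised to [ʊ̃].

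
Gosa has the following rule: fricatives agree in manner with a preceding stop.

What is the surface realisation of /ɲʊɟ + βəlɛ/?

[ɲʊɟbəlɛ]

/β/ is a voiced bilabial fricative. The preceding trigger /ɟ/ is a stop, so /β/ must become a stop as well.
Changing only its manner to stop gives [b] — the voiced bilabial stop.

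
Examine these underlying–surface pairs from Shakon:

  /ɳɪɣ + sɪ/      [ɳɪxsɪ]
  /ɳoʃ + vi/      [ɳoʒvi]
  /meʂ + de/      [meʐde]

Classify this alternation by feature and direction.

The segment that alternates is /ɣ/, which surfaces as [x] when adjacent to /s/.
The change voiced → voiceless matches the voicing of the following /s/, identifying this as voicing assimilation.
Place and manner are unchanged, so the assimilation is partial, not total.
Checking the remaining alternations: /ʃ/ → [ʒ] before /v/ (voiceless → voiced, matching voiced); /ʂ/ → [ʐ] before /d/ (voiceless → voiced, matching voiced) — only voicing changes, and always toward the following segment.
The trigger is the following segment, so the direction is regressive (anticipatory).

regressive voicing assimilation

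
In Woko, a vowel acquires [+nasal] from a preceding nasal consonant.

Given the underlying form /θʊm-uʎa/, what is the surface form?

The vowel /u/ is adjacent to the preceding nasal /m/, so it acquires [+nasal] and surfaces as [ũ].

[θʊmũʎa]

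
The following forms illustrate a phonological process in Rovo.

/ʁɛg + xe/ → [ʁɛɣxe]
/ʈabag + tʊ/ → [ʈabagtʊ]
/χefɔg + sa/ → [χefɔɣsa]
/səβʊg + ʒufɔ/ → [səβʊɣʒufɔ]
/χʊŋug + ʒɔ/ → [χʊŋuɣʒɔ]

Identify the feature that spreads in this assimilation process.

The segment that alternates is /g/, which surfaces as [ɣ] when adjacent to /x/.
The change stop → fricative matches the manner of the following /x/, identifying this as manner assimilation.
Checking the remaining alternations: /g/ → [ɣ] before /s/ (stop → fricative, matching a fricative); /g/ → [ɣ] before /ʒ/ (stop → fricative, matching a fricative) — only manner changes, and always toward the following segment.
No alternation appears in [ʈabagtʊ]: there the adjacent consonants already agree in manner (/g/ and /t/ are both stops), so this form is consistent with the same rule.

manner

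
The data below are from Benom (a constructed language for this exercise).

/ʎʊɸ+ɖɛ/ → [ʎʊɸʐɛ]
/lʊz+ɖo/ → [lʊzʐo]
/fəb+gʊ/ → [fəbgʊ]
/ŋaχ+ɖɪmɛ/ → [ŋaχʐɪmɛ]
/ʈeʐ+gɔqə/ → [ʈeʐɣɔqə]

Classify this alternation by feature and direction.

Comparing underlying and surface forms, /ɖ/ → [ʐ] is the alternation; the neighbouring /ɸ/ is constant.
/ɖ/ is a stop while /ɸ/ is a fricative; the output [ʐ] is a fricative, matching the trigger — so the feature that spreads is manner.
Place and voice are unchanged, so the assimilation is partial, not total.
The other alternating forms pattern the same way: /ɖ/ → [ʐ] after /z/ (stop → fricative, matching a fricative); /ɖ/ → [ʐ] after /χ/ (stop → fricative, matching a fricative); /g/ → [ɣ] after /ʐ/ (stop → fricative, matching a fricative) — only manner changes, and always toward the preceding segment.
No alternation appears in [fəbgʊ]: there the adjacent consonants already agree in manner (/g/ and /b/ are both stops), so this form is consistent with the same rule.
The trigger is the preceding segment, so the direction is progressive (perseverative).

progressive manner assimilation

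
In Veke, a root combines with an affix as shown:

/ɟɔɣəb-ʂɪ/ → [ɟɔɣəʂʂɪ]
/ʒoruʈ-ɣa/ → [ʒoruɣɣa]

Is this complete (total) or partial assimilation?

The segment that alternates is /b/, which surfaces as [ʂ] when adjacent to /ʂ/.
The output [ʂ] is identical to the trigger /ʂ/ — every feature (place, manner, voicing) has been copied — so this is total assimilation.
The other form behaves the same way: /ʈ/ → [ɣ] before /ɣ/ — in each case the output is a copy of the following consonant.

total assimilation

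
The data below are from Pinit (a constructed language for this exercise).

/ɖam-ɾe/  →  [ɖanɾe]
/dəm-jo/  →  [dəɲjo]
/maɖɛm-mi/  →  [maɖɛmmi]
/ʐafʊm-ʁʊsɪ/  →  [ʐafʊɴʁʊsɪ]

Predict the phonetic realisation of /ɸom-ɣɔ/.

[ɸoŋɣɔ]

The data show regressive place assimilation: /m/ → [n] before /ɾ/; /m/ → [ɲ] before /j/; /m/ → [ɴ] before /ʁ/. In each pair only place changes, matching the following consonant, while manner and voice stay constant.
No alternation appears in [maɖɛmmi]: there the adjacent consonants already agree in place (/m/ and /m/ are both bilabial), so this form is consistent with the same rule.
The rule targets /m/ (voiced bilabial nasal), which sits before the trigger /ɣ/ (velar).
Changing only its place to velar gives [ŋ] — the voiced velar nasal.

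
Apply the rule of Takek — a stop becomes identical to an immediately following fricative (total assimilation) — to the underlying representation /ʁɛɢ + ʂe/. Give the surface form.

[ʁɛʂʂe]

/ɢ/ is the segment targeted by the rule; it sits immediately before /ʂ/, so it assimilates completely and surfaces as [ʂ].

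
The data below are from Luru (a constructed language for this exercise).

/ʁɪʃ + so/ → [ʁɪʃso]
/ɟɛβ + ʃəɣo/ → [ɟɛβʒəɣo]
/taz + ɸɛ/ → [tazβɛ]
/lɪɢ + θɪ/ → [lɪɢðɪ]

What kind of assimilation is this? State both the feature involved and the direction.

Underlying /ʃ/ is realised as [ʒ] next to /β/; /β/ itself does not change.
/ʃ/ is voiceless while /β/ is voiced; the output [ʒ] is voiced, matching the trigger — so the feature that spreads is voicing.
Place and manner are unchanged, so the assimilation is partial, not total.
The same holds elsewhere in the data: /ɸ/ → [β] after /z/ (voiceless → voiced, matching voiced); /θ/ → [ð] after /ɢ/ (voiceless → voiced, matching voiced) — only voicing changes, and always toward the preceding segment.
No alternation appears in [ʁɪʃso]: there the adjacent consonants already agree in voicing (/s/ and /ʃ/ are both voiceless), so this form is consistent with the same rule.
The trigger is the preceding segment, so the direction is progressive (perseverative).

progressive voicing assimilation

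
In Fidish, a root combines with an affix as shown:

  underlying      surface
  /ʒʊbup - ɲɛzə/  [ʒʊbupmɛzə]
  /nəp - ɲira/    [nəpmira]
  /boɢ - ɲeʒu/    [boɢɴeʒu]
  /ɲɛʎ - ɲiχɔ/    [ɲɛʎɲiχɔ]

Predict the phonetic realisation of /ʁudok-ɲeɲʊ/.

The data show progressive place assimilation: /ɲ/ → [m] after /p/; /ɲ/ → [ɴ] after /ɢ/. In each pair only place changes, matching the preceding consonant, while manner and voice stay constant.
No alternation appears in [ɲɛʎɲiχɔ]: there the adjacent consonants already agree in place (/ɲ/ and /ʎ/ are both palatal), so this form is consistent with the same rule.
The rule targets /ɲ/ (voiced palatal nasal), which sits after the trigger /k/ (velar).
The voiced velar nasal is [ŋ], so /ɲ/ → [ŋ].

[ʁudokŋeɲʊ]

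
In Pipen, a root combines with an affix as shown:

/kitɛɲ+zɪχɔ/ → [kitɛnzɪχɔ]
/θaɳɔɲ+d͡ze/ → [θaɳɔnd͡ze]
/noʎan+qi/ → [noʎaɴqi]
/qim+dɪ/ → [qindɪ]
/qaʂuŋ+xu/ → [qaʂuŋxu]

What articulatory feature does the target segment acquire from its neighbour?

place

Comparing underlying and surface forms, /ɲ/ → [n] is the alternation; the neighbouring /z/ is constant.
/ɲ/ is palatal while /z/ is alveolar; the output [n] is alveolar, matching the trigger — so the feature that spreads is place.
The other alternating forms pattern the same way: /ɲ/ → [n] before /d͡z/ (palatal → alveolar, matching alveolar); /n/ → [ɴ] before /q/ (alveolar → uvular, matching uvular); /m/ → [n] before /d/ (bilabial → alveolar, matching alveolar) — only place changes, and always toward the following segment.
No alternation appears in [qaʂuŋxu]: there the adjacent consonants already agree in place (/ŋ/ and /x/ are both velar), so this form is consistent with the same rule.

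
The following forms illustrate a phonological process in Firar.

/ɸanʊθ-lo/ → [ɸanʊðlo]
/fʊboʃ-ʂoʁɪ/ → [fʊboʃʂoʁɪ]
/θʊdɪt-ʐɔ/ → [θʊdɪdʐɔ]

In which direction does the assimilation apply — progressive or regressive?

regressive

Underlying /θ/ is realised as [ð] next to /l/; /l/ itself does not change.
/θ/ is voiceless while /l/ is voiced; the output [ð] is voiced, matching the trigger — so the feature that spreads is voicing.
Checking the remaining alternation: /t/ → [d] before /ʐ/ (voiceless → voiced, matching voiced) — only voicing changes, and always toward the following segment.
No alternation appears in [fʊboʃʂoʁɪ]: there the adjacent consonants already agree in voicing (/ʃ/ and /ʂ/ are both voiceless), so this form is consistent with the same rule.
The trigger is the following segment, so the direction is regressive (anticipatory).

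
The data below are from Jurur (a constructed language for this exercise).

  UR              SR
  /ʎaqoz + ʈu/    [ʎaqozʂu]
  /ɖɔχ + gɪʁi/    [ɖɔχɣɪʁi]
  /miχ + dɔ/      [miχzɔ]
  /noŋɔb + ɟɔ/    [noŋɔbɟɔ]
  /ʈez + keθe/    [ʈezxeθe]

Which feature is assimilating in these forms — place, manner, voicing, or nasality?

Underlying /ʈ/ is realised as [ʂ] next to /z/; /z/ itself does not change.
/ʈ/ is a stop while /z/ is a fricative; the output [ʂ] is a fricative, matching the trigger — so the feature that spreads is manner.
Checking the remaining alternations: /g/ → [ɣ] after /χ/ (stop → fricative, matching a fricative); /d/ → [z] after /χ/ (stop → fricative, matching a fricative); /k/ → [x] after /z/ (stop → fricative, matching a fricative) — only manner changes, and always toward the preceding segment.
No alternation appears in [noŋɔbɟɔ]: there the adjacent consonants already agree in manner (/ɟ/ and /b/ are both stops), so this form is consistent with the same rule.

manner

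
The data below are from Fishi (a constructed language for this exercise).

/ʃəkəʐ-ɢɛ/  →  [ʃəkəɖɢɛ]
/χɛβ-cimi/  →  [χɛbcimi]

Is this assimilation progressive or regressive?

Underlying /ʐ/ is realised as [ɖ] next to /ɢ/; /ɢ/ itself does not change.
The change fricative → stop matches the manner of the following /ɢ/, identifying this as manner assimilation.
The same holds elsewhere in the data: /β/ → [b] before /c/ (fricative → stop, matching a stop) — only manner changes, and always toward the following segment.
The trigger is the following segment, so the direction is regressive (anticipatory).

regressive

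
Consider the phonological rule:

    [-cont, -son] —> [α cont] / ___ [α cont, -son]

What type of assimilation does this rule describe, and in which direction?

regressive manner assimilation

The rule copies [cont] (continuancy) from the environment onto the target stops; since [±cont] encodes the stop/fricative manner contrast, the assimilating dimension is manner.
Since the environment is written after the underscore, the trigger follows the target; the direction is regressive.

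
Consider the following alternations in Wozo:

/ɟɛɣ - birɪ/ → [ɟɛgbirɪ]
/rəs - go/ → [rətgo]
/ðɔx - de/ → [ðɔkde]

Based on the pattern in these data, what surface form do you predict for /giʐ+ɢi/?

[giɖɢi]

The data show regressive manner assimilation: /ɣ/ → [g] before /b/; /s/ → [t] before /g/; /x/ → [k] before /d/. In each pair only manner changes, matching the following consonant, while place and voice stay constant.
/ʐ/ is a voiced retroflex fricative. The following trigger /ɢ/ is a stop, so /ʐ/ must become a stop as well.
Changing only its manner to stop gives [ɖ] — the voiced retroflex stop.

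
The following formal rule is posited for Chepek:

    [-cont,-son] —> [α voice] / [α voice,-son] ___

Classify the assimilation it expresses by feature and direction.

The shared variable α links the value of [voice] on the target to the same value on the neighbouring segment, so voicing is the feature that assimilates.
Since the environment is written before the underscore, the trigger precedes the target; the direction is progressive.

progressive voicing assimilation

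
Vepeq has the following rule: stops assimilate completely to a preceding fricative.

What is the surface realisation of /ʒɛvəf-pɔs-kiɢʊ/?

/p/ is the segment targeted by the rule; it sits immediately after /f/, so it assimilates completely and surfaces as [f].
The same rule applies at the second boundary: /k/ → [s] next to /s/.

[ʒɛvəffɔssiɢʊ]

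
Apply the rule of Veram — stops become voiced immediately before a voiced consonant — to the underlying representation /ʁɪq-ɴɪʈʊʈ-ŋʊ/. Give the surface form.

/q/ is a voiceless uvular stop. The following trigger /ɴ/ is voiced, so /q/ must become voiced as well.
A voiced uvular stop is [ɢ], so the surface segment is [ɢ].
At the second juncture, /ʈ/ likewise becomes [ɖ] adjacent to /ŋ/.

[ʁɪɢɴɪʈʊɖŋʊ]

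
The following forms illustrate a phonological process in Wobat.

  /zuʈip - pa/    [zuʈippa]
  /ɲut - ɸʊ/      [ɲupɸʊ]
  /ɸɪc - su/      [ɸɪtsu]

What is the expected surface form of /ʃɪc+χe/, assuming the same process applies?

[ʃɪqχe]

The data show regressive place assimilation: /t/ → [p] before /ɸ/; /c/ → [t] before /s/. In each pair only place changes, matching the following consonant, while manner and voice stay constant.
No alternation appears in [zuʈippa]: there the adjacent consonants already agree in place (/p/ and /p/ are both bilabial), so this form is consistent with the same rule.
/c/ is a voiceless palatal stop. The following trigger /χ/ is uvular, so /c/ must become uvular as well.
A voiceless uvular stop is [q], so the surface segment is [q].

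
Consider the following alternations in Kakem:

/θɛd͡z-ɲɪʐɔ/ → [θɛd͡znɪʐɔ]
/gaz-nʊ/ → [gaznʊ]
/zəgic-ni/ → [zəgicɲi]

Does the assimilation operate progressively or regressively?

The segment that alternates is /ɲ/, which surfaces as [n] when adjacent to /d͡z/.
/ɲ/ is palatal while /d͡z/ is alveolar; the output [n] is alveolar, matching the trigger — so the feature that spreads is place.
The other alternating form patterns the same way: /n/ → [ɲ] after /c/ (alveolar → palatal, matching palatal) — only place changes, and always toward the preceding segment.
No alternation appears in [gaznʊ]: there the adjacent consonants already agree in place (/n/ and /z/ are both alveolar), so this form is consistent with the same rule.
Since the segment that changes follows the conditioning segment, the assimilation is progressive.

progressive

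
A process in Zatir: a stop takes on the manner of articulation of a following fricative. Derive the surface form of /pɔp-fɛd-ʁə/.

The rule targets /p/ (voiceless bilabial stop), which sits before the trigger /f/ (fricative).
The voiceless bilabial fricative is [ɸ], so /p/ → [ɸ].
The same rule applies at the second boundary: /d/ → [z] next to /ʁ/.

[pɔɸfɛzʁə]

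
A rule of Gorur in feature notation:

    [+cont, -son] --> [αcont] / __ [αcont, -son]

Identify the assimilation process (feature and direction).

regressive manner assimilation

The shared variable α links the value of [cont] on the target to that of the neighbouring obstruent. [cont] distinguishes stops from fricatives — a manner-of-articulation feature — so this is manner assimilation.
Since the environment is written after the underscore, the trigger follows the target; the direction is regressive.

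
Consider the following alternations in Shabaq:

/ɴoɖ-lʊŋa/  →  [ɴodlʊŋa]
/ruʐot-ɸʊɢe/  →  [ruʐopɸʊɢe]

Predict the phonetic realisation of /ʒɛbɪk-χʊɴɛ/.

[ʒɛbɪqχʊɴɛ]

The data show regressive place assimilation: /ɖ/ → [d] before /l/; /t/ → [p] before /ɸ/. In each pair only place changes, matching the following consonant, while manner and voice stay constant.
/k/ is a voiceless velar stop. The following trigger /χ/ is uvular, so /k/ must become uvular as well.
The voiceless uvular stop is [q], so /k/ → [q].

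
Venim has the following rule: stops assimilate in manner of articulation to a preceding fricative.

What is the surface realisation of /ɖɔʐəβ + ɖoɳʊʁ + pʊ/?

The rule targets /ɖ/ (voiced retroflex stop), which sits after the trigger /β/ (fricative).
The voiced retroflex fricative is [ʐ], so /ɖ/ → [ʐ].
The same rule applies at the second boundary: /p/ → [ɸ] next to /ʁ/.

[ɖɔʐəβʐoɳʊʁɸʊ]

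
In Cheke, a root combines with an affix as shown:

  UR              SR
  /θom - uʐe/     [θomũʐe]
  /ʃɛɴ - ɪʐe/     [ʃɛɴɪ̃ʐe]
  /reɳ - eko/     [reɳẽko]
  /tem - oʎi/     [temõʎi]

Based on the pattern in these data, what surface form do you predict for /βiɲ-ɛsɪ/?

[βiɲɛ̃sɪ]

The data show progressive nasality assimilation (vowel nasalisation): /u/ → [ũ] after /m/; /ɪ/ → [ɪ̃] after /ɴ/; /e/ → [ẽ] after /ɳ/; /o/ → [õ] after /m/ — a vowel is nasalised by an immediately preceding nasal consonant.
/ɛ/ sits next to the nasal /ɲ/ and is therefore nasalised to [ɛ̃].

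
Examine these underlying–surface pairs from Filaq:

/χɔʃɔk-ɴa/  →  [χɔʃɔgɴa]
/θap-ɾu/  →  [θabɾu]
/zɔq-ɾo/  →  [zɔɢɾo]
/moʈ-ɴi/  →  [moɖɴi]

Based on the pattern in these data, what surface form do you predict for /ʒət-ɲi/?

The data show regressive voicing assimilation: /k/ → [g] before /ɴ/; /p/ → [b] before /ɾ/; /q/ → [ɢ] before /ɾ/; /ʈ/ → [ɖ] before /ɴ/. In each pair only voicing changes, matching the following consonant, while place and manner stay constant.
The rule targets /t/ (voiceless alveolar stop), which sits before the trigger /ɲ/ (voiced).
A voiced alveolar stop is [d], so the surface segment is [d].

[ʒədɲi]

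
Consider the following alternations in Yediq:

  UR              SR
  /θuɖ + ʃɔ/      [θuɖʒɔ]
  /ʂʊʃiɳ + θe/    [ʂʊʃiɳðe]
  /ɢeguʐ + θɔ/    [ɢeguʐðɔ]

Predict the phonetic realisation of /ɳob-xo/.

[ɳobɣo]

The data show progressive voicing assimilation: /ʃ/ → [ʒ] after /ɖ/; /θ/ → [ð] after /ɳ/; /θ/ → [ð] after /ʐ/. In each pair only voicing changes, matching the preceding consonant, while place and manner stay constant.
/x/ is a voiceless velar fricative. The preceding trigger /b/ is voiced, so /x/ must become voiced as well.
Changing only its voicing to voiced gives [ɣ] — the voiced velar fricative.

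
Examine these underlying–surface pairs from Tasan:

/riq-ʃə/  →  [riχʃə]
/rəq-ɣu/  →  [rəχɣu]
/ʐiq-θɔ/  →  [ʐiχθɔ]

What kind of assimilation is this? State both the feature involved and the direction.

regressive manner assimilation

The segment that alternates is /q/, which surfaces as [χ] when adjacent to /ʃ/.
/q/ is a stop while /ʃ/ is a fricative; the output [χ] is a fricative, matching the trigger — so the feature that spreads is manner.
Place and voice are unchanged, so the assimilation is partial, not total.
The same holds elsewhere in the data: /q/ → [χ] before /ɣ/ (stop → fricative, matching a fricative); /q/ → [χ] before /θ/ (stop → fricative, matching a fricative) — only manner changes, and always toward the following segment.
Since the segment that changes precedes the conditioning segment, the assimilation is regressive.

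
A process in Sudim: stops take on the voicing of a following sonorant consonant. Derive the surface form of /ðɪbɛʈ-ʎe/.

[ðɪbɛɖʎe]

/ʈ/ is a voiceless retroflex stop. The following trigger /ʎ/ is voiced, so /ʈ/ must become voiced as well.
Changing only its voicing to voiced gives [ɖ] — the voiced retroflex stop.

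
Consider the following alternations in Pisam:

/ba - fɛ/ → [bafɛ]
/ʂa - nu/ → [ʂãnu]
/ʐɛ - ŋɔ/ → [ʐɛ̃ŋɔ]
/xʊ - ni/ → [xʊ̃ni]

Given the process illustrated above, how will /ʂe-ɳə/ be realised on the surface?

The data show regressive nasality assimilation (vowel nasalisation): /a/ → [ã] before /n/; /ɛ/ → [ɛ̃] before /ŋ/; /ʊ/ → [ʊ̃] before /n/ — a vowel is nasalised by an immediately following nasal consonant.
No change occurs in [bafɛ] because the vowel at the boundary is adjacent to an oral consonant, not a nasal (/a/ next to /f/).
The vowel /e/ is adjacent to the following nasal /ɳ/, so it acquires [+nasal] and surfaces as [ẽ].

[ʂẽɳə]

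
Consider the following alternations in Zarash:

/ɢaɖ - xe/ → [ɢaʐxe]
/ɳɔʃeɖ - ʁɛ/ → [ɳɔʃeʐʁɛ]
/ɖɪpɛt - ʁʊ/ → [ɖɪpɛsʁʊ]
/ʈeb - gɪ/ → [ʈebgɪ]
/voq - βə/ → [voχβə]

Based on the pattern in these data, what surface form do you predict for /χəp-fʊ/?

[χəɸfʊ]

The data show regressive manner assimilation: /ɖ/ → [ʐ] before /x/; /ɖ/ → [ʐ] before /ʁ/; /t/ → [s] before /ʁ/; /q/ → [χ] before /β/. In each pair only manner changes, matching the following consonant, while place and voice stay constant.
No alternation appears in [ʈebgɪ]: there the adjacent consonants already agree in manner (/b/ and /g/ are both stops), so this form is consistent with the same rule.
/p/ is a voiceless bilabial stop. The following trigger /f/ is a fricative, so /p/ must become a fricative as well.
A voiceless bilabial fricative is [ɸ], so the surface segment is [ɸ].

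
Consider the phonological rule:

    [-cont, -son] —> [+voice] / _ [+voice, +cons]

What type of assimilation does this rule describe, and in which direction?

regressive voicing assimilation

The structural change is [+voice], and the conditioning segment [+voice, +cons] (a voiced consonant) is itself voiced, so the target comes to share the voicing of its neighbour — voicing assimilation.
Since the environment is written after the underscore, the trigger follows the target; the direction is regressive.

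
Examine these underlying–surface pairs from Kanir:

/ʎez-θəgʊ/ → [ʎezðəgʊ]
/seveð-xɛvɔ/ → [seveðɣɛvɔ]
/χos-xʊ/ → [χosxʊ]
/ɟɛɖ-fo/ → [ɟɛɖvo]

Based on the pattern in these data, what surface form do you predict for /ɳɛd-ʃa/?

The data show progressive voicing assimilation: /θ/ → [ð] after /z/; /x/ → [ɣ] after /ð/; /f/ → [v] after /ɖ/. In each pair only voicing changes, matching the preceding consonant, while place and manner stay constant.
Nothing changes in [χosxʊ]: there the adjacent consonants already agree in voicing (/x/ and /s/ are both voiceless), so this form is consistent with the same rule.
The rule targets /ʃ/ (voiceless postalveolar fricative), which sits after the trigger /d/ (voiced).
The voiced postalveolar fricative is [ʒ], so /ʃ/ → [ʒ].

[ɳɛdʒa]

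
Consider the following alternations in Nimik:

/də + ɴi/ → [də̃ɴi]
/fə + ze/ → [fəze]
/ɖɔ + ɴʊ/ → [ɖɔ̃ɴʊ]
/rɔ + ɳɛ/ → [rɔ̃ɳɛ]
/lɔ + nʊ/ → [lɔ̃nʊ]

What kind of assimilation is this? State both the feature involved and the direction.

The vowel /ə/ surfaces as nasalised [ə̃] next to the following nasal /ɴ/ — it has acquired the [+nasal] feature of its neighbour.
The other forms show the same pattern: /ɔ/ → [ɔ̃] before /ɴ/; /ɔ/ → [ɔ̃] before /ɳ/; /ɔ/ → [ɔ̃] before /n/ — each time a vowel is nasalised next to a following nasal.
No change occurs in [fəze] because the vowel at the boundary is adjacent to an oral consonant, not a nasal (/ə/ next to /z/).
Because the conditioning nasal is to the right of the vowel that changes, the process is regressive (anticipatory).

regressive nasality assimilation (vowel nasalisation)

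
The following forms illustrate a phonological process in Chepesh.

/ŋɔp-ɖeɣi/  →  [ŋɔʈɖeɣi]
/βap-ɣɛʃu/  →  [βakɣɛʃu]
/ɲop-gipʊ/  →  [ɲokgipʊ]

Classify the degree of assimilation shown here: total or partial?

The segment that alternates is /p/, which surfaces as [ʈ] when adjacent to /ɖ/.
The change bilabial → retroflex matches the place of the following /ɖ/, identifying this as place assimilation.
Manner and voice are unchanged, so the assimilation is partial, not total.
The same holds elsewhere in the data: /p/ → [k] before /ɣ/ (bilabial → velar, matching velar); /p/ → [k] before /g/ (bilabial → velar, matching velar) — only place changes, and always toward the following segment.

partial assimilation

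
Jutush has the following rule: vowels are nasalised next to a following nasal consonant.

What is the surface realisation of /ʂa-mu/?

/a/ sits next to the nasal /m/ and is therefore nasalised to [ã].

[ʂãmu]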